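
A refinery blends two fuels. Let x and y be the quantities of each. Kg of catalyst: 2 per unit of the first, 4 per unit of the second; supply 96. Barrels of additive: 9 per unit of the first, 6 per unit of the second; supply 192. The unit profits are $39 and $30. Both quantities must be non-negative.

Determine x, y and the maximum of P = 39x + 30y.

x = 8, y = 20, maximum P = 912

Vertices and P = 39x + 30y:
  (0, 0) → P = 0
  (0, 24) → P = 720
  (64/3, 0) → P = 832
  (8, 20) → P = 912

The optimum lies where 2x + 4y = 96 and 9x + 6y = 192.
Solving simultaneously gives x = 8, y = 20.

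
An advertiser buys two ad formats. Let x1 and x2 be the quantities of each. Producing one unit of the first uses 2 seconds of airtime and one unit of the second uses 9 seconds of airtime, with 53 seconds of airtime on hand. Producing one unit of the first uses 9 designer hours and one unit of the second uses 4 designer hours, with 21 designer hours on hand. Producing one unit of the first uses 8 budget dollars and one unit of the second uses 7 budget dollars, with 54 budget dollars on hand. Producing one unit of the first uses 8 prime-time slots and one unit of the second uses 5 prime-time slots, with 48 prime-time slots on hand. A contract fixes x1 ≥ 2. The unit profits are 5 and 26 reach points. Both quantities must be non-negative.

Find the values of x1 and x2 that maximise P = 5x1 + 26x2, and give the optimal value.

x1 = 2, x2 = 3/4, maximum P = 59/2

Feasible corners and P = 5x1 + 26x2:
  (7/3, 0) → P = 35/3
  (2, 0) → P = 10
  (2, 3/4) → P = 59/2

At the optimal vertex, 9x1 + 4x2 = 21 and x1 = 2.
Solving simultaneously gives x1 = 2, x2 = 3/4.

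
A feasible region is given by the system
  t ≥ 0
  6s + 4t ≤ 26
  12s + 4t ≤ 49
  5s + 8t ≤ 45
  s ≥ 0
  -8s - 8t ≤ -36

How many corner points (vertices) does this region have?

The feasible vertices (each the meet of two boundaries and inside every other half-plane) are:
  (23/6, 3/4)
  (1, 5)
  (31/8, 5/8)
  (0, 45/8)
  (0, 9/2)

5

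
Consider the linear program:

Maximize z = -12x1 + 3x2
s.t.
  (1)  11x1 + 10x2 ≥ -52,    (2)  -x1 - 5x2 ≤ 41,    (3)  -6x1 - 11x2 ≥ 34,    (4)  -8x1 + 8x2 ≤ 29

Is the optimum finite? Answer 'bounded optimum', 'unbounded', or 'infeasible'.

bounded optimum

Vertices and z = -12x1 + 3x2:
  (10/3, -133/15) → z = -333/5
  (-232/61, -62/61) → z = 2598/61
  (281/19, -212/19) → z = -4008/19
The feasible region has finitely many vertices and no improving ray; the maximum is 2598/61 at (-232/61, -62/61).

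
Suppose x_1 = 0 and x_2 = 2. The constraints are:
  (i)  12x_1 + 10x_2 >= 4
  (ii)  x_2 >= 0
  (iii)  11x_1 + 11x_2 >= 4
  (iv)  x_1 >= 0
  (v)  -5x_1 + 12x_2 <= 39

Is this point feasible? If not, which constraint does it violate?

(i): 20 ≥ 4 ✓
(ii): 2 ≥ 0 ✓
(iii): 22 ≥ 4 ✓
(iv): 0 ≥ 0 ✓
(v): 24 ≤ 39 ✓

feasible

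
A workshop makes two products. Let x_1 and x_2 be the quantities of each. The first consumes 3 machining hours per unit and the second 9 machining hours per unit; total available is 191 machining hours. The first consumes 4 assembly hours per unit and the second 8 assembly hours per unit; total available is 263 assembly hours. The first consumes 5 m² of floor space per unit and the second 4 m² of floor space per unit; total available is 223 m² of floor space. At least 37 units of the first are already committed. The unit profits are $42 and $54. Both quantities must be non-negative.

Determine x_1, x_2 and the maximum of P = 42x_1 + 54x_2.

Feasible corners and P = 42x_1 + 54x_2:
  (223/5, 0) → P = 9366/5
  (37, 0) → P = 1554
  (113/3, 26/3) → P = 2050
  (37, 80/9) → P = 2034

The optimum lies where 3x_1 + 9x_2 = 191 and 5x_1 + 4x_2 = 223.
Solving simultaneously gives x_1 = 113/3, x_2 = 26/3.

x_1 = 113/3, x_2 = 26/3, maximum P = 2050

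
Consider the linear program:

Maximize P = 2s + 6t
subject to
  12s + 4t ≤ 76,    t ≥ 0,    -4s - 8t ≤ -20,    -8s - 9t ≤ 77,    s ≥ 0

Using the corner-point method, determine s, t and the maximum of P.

Vertices and P = 2s + 6t:
  (19/3, 0) → P = 38/3
  (0, 19) → P = 114
  (5, 0) → P = 10
  (0, 5/2) → P = 15

The optimum lies where 12s + 4t = 76 and s = 0.
Solving simultaneously gives s = 0, t = 19.

s = 0, t = 19, maximum P = 114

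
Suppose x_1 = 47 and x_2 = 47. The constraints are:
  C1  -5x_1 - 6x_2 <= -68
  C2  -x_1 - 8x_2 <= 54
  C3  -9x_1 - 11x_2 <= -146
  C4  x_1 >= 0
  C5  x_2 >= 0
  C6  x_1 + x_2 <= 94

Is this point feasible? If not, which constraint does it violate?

C1: -517 ≤ -68 ✓
C2: -423 ≤ 54 ✓
C3: -940 ≤ -146 ✓
C4: 47 ≥ 0 ✓
C5: 47 ≥ 0 ✓
C6: 94 ≤ 94 ✓

feasible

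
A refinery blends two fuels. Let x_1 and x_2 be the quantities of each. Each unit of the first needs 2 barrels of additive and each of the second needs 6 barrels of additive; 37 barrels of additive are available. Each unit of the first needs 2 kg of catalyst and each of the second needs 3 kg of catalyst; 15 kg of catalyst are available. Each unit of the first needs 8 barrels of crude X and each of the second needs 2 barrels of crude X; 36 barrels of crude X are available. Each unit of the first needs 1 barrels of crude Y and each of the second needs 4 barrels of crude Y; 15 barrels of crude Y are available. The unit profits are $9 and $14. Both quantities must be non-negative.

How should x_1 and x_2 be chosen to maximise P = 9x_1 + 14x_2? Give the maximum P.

x_1 = 3, x_2 = 3, maximum P = 69

Corner points and P = 9x_1 + 14x_2:
  (0, 0) → P = 0
  (0, 15/4) → P = 105/2
  (9/2, 0) → P = 81/2
  (39/10, 12/5) → P = 687/10
  (3, 3) → P = 69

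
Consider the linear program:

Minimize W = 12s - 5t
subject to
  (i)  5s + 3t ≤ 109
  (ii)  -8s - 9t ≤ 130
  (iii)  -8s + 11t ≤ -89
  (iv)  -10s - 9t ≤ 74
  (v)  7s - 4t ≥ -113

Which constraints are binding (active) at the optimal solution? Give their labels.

Feasible corners and W = 12s - 5t:
  (457/7, -1522/21) → W = 24062/21
  (1466/79, 427/79) → W = 15457/79
  (28, -118/3) → W = 1598/3
  (-1/14, -57/7) → W = 279/7

The minimum is at (-1/14, -57/7). Substituting into each constraint, equality holds for (iii) and (iv); the remaining constraints have slack.

(iii) and (iv)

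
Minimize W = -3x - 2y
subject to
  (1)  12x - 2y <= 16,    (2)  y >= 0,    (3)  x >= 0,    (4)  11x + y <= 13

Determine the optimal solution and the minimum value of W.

Vertices and W = -3x - 2y:
  (0, 0) → W = 0
  (13/11, 0) → W = -39/11
  (0, 13) → W = -26

At the optimal vertex, x = 0 and 11x + y = 13.
Solving simultaneously gives x = 0, y = 13.

x = 0, y = 13, minimum W = -26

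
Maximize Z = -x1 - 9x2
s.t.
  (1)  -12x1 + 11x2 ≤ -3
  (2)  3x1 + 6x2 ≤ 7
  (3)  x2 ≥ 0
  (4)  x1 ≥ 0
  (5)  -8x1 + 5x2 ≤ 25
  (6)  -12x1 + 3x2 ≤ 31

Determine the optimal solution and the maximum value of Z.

x1 = 1/4, x2 = 0, maximum Z = -1/4

Extreme points and Z = -x1 - 9x2:
  (19/21, 5/7) → Z = -22/3
  (1/4, 0) → Z = -1/4
  (7/3, 0) → Z = -7/3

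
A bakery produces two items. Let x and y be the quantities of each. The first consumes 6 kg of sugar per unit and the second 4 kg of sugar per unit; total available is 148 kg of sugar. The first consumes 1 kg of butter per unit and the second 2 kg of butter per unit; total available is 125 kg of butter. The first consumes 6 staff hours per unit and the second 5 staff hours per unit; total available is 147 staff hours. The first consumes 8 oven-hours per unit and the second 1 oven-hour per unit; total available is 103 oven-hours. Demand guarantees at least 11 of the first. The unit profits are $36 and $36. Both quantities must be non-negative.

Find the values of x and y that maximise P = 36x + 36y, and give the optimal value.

x = 11, y = 15, maximum P = 936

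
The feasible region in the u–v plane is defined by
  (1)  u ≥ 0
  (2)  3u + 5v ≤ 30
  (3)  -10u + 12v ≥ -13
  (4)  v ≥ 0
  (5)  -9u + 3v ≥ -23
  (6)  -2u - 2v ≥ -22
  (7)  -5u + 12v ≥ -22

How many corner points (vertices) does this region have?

Of the 21 pairwise boundary intersections, those satisfying every inequality are:
  (0, 6)
  (0, 0)
  (205/54, 67/18)
  (13/10, 0)
  (79/26, 113/78)

5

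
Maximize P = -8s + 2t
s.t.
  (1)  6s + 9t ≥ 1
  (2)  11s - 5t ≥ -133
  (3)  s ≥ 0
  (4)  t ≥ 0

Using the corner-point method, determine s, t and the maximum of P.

s = 0, t = 133/5, maximum P = 266/5

Corner points and P = -8s + 2t:
  (0, 1/9) → P = 2/9
  (1/6, 0) → P = -4/3
  (0, 133/5) → P = 266/5
The feasible region is unbounded (it extends along (5, 11), (1, 0)), but P strictly decreases along every unbounded feasible direction, so there is no improving ray and the maximum is attained at a vertex.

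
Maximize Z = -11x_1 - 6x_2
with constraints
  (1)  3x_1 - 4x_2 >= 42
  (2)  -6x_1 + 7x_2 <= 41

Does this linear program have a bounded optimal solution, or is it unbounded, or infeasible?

unbounded

From the feasible point (-458/3, -125), moving in the direction (-7, -6) keeps every constraint satisfied while Z increases without bound.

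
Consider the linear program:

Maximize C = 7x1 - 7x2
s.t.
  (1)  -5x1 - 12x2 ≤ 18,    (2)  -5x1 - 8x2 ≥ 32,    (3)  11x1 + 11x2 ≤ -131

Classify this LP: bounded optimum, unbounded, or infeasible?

Feasible corners and C = 7x1 - 7x2:
  (-1374/77, 457/77) → C = -1831/11
  (-232/11, 101/11) → C = -2331/11
The feasible region has finitely many vertices and no improving ray; the maximum is -1831/11 at (-1374/77, 457/77).

bounded optimum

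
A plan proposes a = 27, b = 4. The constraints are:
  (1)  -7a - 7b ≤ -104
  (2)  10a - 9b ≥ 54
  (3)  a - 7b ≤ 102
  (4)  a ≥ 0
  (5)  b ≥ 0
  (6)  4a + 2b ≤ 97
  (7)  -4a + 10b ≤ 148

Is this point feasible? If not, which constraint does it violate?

not feasible — violates (6)

Constraint (6): 4a + 2b = 116, which is not ≤ 97. All other constraints are satisfied.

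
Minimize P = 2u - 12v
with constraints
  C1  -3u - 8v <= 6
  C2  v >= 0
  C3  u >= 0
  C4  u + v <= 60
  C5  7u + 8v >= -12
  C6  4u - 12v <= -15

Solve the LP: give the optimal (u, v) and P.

u = 0, v = 60, minimum P = -720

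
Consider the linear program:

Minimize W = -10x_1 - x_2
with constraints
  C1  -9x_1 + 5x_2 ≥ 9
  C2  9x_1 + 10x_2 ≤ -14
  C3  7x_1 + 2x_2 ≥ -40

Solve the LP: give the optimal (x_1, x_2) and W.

x_1 = -32/27, x_2 = -1/3, minimum W = 329/27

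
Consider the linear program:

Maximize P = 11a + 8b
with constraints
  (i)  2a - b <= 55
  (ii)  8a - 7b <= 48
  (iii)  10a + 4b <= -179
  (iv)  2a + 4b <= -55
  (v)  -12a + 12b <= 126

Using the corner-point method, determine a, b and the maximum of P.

Corner points and P = 11a + 8b:
  (-1061/102, -956/51) → P = -8989/34
  (-31/2, -6) → P = -437/2
  (-97/6, -17/3) → P = -1339/6
The feasible region is unbounded (it extends along (-7, -8), (-1, -1)), but P strictly decreases along every unbounded feasible direction, so there is no improving ray and the maximum is attained at a vertex.

The binding constraints are 10a + 4b = -179 and 2a + 4b = -55.
Solving simultaneously gives a = -31/2, b = -6.

a = -31/2, b = -6, maximum P = -437/2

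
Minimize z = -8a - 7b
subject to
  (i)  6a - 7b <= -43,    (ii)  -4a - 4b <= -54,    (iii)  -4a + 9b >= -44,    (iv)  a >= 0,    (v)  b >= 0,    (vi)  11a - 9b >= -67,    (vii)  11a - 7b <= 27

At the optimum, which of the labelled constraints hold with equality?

Vertices and z = -8a - 7b:
  (103/26, 124/13) → z = -1280/13
  (14, 127/7) → z = -239
  (109/40, 431/40) → z = -3889/40
  (356/11, 47) → z = -6467/11

The minimum is at (356/11, 47). Substituting into each constraint, equality holds for (vi) and (vii); the remaining constraints have slack.

(vi) and (vii)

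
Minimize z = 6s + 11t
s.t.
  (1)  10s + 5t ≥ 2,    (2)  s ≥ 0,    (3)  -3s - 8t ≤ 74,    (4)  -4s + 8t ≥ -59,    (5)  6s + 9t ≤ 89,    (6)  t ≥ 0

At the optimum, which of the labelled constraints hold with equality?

Corner points and z = 6s + 11t:
  (0, 2/5) → z = 22/5
  (1/5, 0) → z = 6/5
  (0, 89/9) → z = 979/9
  (1243/84, 1/42) → z = 1870/21
  (59/4, 0) → z = 177/2

The minimum is at (1/5, 0). Substituting into each constraint, equality holds for (1) and (6); the remaining constraints have slack.

(1) and (6)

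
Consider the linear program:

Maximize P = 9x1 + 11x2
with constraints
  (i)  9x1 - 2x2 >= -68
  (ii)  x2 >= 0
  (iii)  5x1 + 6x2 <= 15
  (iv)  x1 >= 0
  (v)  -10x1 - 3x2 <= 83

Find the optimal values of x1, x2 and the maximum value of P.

Extreme points and P = 9x1 + 11x2:
  (3, 0) → P = 27
  (0, 0) → P = 0
  (0, 5/2) → P = 55/2

The optimum lies where 5x1 + 6x2 = 15 and x1 = 0.
Solving simultaneously gives x1 = 0, x2 = 5/2.

x1 = 0, x2 = 5/2, maximum P = 55/2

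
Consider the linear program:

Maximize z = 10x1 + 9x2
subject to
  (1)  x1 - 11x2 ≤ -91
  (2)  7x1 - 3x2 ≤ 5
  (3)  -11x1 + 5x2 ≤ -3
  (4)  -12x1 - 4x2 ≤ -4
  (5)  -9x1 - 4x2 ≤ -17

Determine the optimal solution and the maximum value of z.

x1 = 8, x2 = 17, maximum z = 233

The binding constraints are 7x1 - 3x2 = 5 and -11x1 + 5x2 = -3.
Solving simultaneously gives x1 = 8, x2 = 17.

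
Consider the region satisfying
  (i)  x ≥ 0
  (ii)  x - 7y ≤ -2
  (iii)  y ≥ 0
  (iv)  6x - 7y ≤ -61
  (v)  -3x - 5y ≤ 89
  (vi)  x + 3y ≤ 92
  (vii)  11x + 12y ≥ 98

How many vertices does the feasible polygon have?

Of the 21 pairwise boundary intersections, those satisfying every inequality are:
  (0, 61/7)
  (0, 92/3)
  (461/25, 613/25)

3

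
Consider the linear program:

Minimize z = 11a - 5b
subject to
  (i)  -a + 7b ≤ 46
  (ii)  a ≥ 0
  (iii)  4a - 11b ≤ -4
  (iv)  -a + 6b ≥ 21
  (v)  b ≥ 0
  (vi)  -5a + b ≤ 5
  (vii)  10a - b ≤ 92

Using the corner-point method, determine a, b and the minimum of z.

Feasible corners and z = 11a - 5b:
  (11/34, 225/34) → z = -502/17
  (10, 8) → z = 70
  (0, 7/2) → z = -35/2
  (0, 5) → z = -25
  (573/59, 302/59) → z = 4793/59

The binding constraints are -a + 7b = 46 and -5a + b = 5.
Solving simultaneously gives a = 11/34, b = 225/34.

a = 11/34, b = 225/34, minimum z = -502/17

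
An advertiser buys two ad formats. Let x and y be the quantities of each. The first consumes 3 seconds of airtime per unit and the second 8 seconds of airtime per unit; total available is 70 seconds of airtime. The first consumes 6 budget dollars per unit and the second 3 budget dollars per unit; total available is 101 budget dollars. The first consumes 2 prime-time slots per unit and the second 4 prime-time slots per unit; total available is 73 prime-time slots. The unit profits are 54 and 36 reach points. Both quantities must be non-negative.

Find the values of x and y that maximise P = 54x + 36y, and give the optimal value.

x = 46/3, y = 3, maximum P = 936

Extreme points and P = 54x + 36y:
  (0, 0) → P = 0
  (0, 35/4) → P = 315
  (101/6, 0) → P = 909
  (46/3, 3) → P = 936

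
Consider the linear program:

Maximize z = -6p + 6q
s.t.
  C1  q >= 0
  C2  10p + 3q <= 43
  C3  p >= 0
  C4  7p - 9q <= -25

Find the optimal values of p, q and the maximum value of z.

Corner points and z = -6p + 6q:
  (0, 43/3) → z = 86
  (104/37, 551/111) → z = 478/37
  (0, 25/9) → z = 50/3

The binding constraints are 10p + 3q = 43 and p = 0.
Solving simultaneously gives p = 0, q = 43/3.

p = 0, q = 43/3, maximum z = 86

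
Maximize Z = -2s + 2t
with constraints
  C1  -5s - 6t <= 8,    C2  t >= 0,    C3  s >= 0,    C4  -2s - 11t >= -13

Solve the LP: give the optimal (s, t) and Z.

Extreme points and Z = -2s + 2t:
  (0, 0) → Z = 0
  (13/2, 0) → Z = -13
  (0, 13/11) → Z = 26/11

The binding constraints are s = 0 and -2s - 11t = -13.
Solving simultaneously gives s = 0, t = 13/11.

s = 0, t = 13/11, maximum Z = 26/11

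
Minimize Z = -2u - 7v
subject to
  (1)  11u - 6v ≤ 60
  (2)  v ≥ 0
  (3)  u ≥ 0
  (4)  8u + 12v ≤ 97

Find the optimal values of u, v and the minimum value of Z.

Corner points and Z = -2u - 7v:
  (60/11, 0) → Z = -120/11
  (217/30, 587/180) → Z = -6713/180
  (0, 0) → Z = 0
  (0, 97/12) → Z = -679/12

The binding constraints are u = 0 and 8u + 12v = 97.
Solving simultaneously gives u = 0, v = 97/12.

u = 0, v = 97/12, minimum Z = -679/12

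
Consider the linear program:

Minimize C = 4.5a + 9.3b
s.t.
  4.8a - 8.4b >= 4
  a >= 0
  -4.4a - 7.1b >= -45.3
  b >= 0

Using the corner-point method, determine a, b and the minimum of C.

a = 5/6, b = 0, minimum C = 15/4

Corner points and C = 4.5a + 9.3b:
  (10223/1776, 1249/444) → C = 308221/5920
  (5/6, 0) → C = 15/4
  (453/44, 0) → C = 4077/88

The binding constraints are 4.8a - 8.4b = 4 and b = 0.
Solving simultaneously gives a = 5/6, b = 0.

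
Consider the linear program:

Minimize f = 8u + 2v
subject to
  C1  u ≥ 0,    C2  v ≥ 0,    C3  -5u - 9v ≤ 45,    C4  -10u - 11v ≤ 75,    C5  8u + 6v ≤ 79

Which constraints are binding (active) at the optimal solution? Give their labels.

Feasible corners and f = 8u + 2v:
  (0, 0) → f = 0
  (0, 79/6) → f = 79/3
  (79/8, 0) → f = 79

The minimum is at (0, 0). Substituting into each constraint, equality holds for C1 and C2; the remaining constraints have slack.

C1 and C2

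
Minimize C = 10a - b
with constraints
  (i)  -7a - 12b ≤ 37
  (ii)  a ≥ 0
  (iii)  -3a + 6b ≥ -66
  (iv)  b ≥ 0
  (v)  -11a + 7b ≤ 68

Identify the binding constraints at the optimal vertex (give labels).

Feasible corners and C = 10a - b:
  (0, 0) → C = 0
  (0, 68/7) → C = -68/7
  (22, 0) → C = 220
The feasible region is unbounded (it extends along (7, 11), (2, 1)), but C strictly increases along every unbounded feasible direction, so there is no improving ray and the minimum is attained at a vertex.

The minimum is at (0, 68/7). Substituting into each constraint, equality holds for (ii) and (v); the remaining constraints have slack.

(ii) and (v)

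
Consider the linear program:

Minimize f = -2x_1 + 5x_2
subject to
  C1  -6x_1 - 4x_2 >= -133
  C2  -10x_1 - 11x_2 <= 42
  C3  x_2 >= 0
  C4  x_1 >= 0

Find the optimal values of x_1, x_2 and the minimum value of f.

x_1 = 133/6, x_2 = 0, minimum f = -133/3

Corner points and f = -2x_1 + 5x_2:
  (133/6, 0) → f = -133/3
  (0, 133/4) → f = 665/4
  (0, 0) → f = 0

The binding constraints are -6x_1 - 4x_2 = -133 and x_2 = 0.
Solving simultaneously gives x_1 = 133/6, x_2 = 0.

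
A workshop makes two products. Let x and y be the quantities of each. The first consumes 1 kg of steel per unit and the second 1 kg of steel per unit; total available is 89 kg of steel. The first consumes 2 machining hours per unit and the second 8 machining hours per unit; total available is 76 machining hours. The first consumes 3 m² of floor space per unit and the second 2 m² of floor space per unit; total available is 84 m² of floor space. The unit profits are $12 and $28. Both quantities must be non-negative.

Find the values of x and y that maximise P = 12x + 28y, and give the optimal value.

x = 26, y = 3, maximum P = 396

The optimum lies where 2x + 8y = 76 and 3x + 2y = 84.
Solving simultaneously gives x = 26, y = 3.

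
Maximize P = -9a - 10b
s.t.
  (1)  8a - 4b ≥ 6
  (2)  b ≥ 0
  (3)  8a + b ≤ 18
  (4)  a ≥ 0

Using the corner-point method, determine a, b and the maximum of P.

Extreme points and P = -9a - 10b:
  (3/4, 0) → P = -27/4
  (39/20, 12/5) → P = -831/20
  (9/4, 0) → P = -81/4

a = 3/4, b = 0, maximum P = -27/4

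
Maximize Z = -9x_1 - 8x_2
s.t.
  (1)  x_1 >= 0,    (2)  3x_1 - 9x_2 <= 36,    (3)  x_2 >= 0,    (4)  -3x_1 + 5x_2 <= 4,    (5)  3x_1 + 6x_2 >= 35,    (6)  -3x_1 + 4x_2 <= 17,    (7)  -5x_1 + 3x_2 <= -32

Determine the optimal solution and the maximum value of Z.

Extreme points and Z = -9x_1 - 8x_2:
  (12, 0) → Z = -108
  (35/3, 0) → Z = -105
  (43/4, 29/4) → Z = -619/4
  (99/13, 79/39) → Z = -3305/39
The feasible region is unbounded (it extends along (3, 1), (5, 3)), but Z strictly decreases along every unbounded feasible direction, so there is no improving ray and the maximum is attained at a vertex.

The optimum lies where 3x_1 + 6x_2 = 35 and -5x_1 + 3x_2 = -32.
Solving simultaneously gives x_1 = 99/13, x_2 = 79/39.

x_1 = 99/13, x_2 = 79/39, maximum Z = -3305/39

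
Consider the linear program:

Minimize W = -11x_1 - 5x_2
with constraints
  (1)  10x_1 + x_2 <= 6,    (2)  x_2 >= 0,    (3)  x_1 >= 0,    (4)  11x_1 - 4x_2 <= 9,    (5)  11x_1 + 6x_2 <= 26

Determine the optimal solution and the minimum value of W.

x_1 = 10/49, x_2 = 194/49, minimum W = -1080/49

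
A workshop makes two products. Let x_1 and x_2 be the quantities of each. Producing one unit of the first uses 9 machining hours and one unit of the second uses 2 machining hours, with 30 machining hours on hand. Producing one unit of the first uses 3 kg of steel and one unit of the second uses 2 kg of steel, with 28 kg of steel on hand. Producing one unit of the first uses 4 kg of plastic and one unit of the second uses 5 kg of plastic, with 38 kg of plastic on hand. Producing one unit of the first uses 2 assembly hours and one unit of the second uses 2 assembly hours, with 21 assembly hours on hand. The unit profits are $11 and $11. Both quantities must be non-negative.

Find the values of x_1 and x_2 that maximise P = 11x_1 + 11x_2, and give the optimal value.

Extreme points and P = 11x_1 + 11x_2:
  (0, 0) → P = 0
  (0, 38/5) → P = 418/5
  (10/3, 0) → P = 110/3
  (2, 6) → P = 88

The binding constraints are 9x_1 + 2x_2 = 30 and 4x_1 + 5x_2 = 38.
Solving simultaneously gives x_1 = 2, x_2 = 6.

x_1 = 2, x_2 = 6, maximum P = 88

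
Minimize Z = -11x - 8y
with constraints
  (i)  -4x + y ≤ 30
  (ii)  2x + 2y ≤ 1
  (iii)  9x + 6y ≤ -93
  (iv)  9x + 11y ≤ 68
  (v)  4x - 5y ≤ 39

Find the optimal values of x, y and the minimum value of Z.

Vertices and Z = -11x - 8y:
  (-91/11, -34/11) → Z = 1273/11
  (-189/16, -69/4) → Z = 4287/16
  (-77/23, -241/23) → Z = 2775/23

At the optimal vertex, -4x + y = 30 and 9x + 6y = -93.
Solving simultaneously gives x = -91/11, y = -34/11.

x = -91/11, y = -34/11, minimum Z = 1273/11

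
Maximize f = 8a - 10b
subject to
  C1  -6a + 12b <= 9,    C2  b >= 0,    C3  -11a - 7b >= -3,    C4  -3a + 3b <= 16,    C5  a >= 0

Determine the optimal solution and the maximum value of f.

a = 3/11, b = 0, maximum f = 24/11

Feasible corners and f = 8a - 10b:
  (3/11, 0) → f = 24/11
  (0, 0) → f = 0
  (0, 3/7) → f = -30/7

The binding constraints are b = 0 and -11a - 7b = -3.
Solving simultaneously gives a = 3/11, b = 0.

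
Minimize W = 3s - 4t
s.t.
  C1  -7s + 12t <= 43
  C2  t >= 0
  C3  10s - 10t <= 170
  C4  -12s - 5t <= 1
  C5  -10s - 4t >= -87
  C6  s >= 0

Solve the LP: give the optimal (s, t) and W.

s = 0, t = 43/12, minimum W = -43/3

Vertices and W = 3s - 4t:
  (218/37, 1039/148) → W = -385/37
  (0, 43/12) → W = -43/3
  (87/10, 0) → W = 261/10
  (0, 0) → W = 0

The binding constraints are -7s + 12t = 43 and s = 0.
Solving simultaneously gives s = 0, t = 43/12.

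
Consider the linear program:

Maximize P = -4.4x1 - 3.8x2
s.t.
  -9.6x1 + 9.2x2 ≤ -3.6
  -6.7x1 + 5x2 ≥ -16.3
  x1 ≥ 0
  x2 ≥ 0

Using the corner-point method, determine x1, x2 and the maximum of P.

x1 = 0.375, x2 = 0, maximum P = -1.65

The optimum lies where -9.6x1 + 9.2x2 = -3.6 and x2 = 0.
Solving simultaneously gives x1 = 3/8, x2 = 0.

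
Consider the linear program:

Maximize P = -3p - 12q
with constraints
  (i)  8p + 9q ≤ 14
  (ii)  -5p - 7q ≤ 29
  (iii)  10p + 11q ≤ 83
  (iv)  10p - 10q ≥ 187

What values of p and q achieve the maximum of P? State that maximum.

Vertices and P = -3p - 12q:
  (359/11, -302/11) → P = 2547/11
  (1823/170, -678/85) → P = 10803/170
  (1019/120, -245/24) → P = 3881/40

p = 359/11, q = -302/11, maximum P = 2547/11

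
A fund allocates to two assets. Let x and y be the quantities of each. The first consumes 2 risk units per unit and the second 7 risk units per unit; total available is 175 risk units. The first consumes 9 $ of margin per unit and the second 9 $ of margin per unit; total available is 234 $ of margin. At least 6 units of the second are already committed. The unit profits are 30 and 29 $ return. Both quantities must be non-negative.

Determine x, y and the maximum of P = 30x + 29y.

x = 20, y = 6, maximum P = 774

Feasible corners and P = 30x + 29y:
  (0, 25) → P = 725
  (0, 6) → P = 174
  (7/5, 123/5) → P = 3777/5
  (20, 6) → P = 774

The optimum lies where 9x + 9y = 234 and y = 6.
Solving simultaneously gives x = 20, y = 6.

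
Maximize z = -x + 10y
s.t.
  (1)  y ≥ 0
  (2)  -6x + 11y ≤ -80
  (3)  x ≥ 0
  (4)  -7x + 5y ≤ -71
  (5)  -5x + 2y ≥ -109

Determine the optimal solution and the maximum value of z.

At the optimal vertex, -6x + 11y = -80 and -5x + 2y = -109.
Solving simultaneously gives x = 1039/43, y = 254/43.

x = 1039/43, y = 254/43, maximum z = 1501/43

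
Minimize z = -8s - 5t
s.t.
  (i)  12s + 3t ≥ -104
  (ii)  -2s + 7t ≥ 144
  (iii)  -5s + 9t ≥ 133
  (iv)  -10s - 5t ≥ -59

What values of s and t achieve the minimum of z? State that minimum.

s = -697/30, t = 874/15, minimum z = -1582/15

Vertices and z = -8s - 5t:
  (-116/9, 152/9) → z = 56/3
  (-697/30, 874/15) → z = -1582/15
  (-307/80, 779/40) → z = -2667/40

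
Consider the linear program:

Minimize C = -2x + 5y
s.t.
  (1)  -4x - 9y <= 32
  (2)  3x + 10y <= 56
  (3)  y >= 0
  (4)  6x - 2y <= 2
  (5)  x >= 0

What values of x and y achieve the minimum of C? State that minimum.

Vertices and C = -2x + 5y:
  (2, 5) → C = 21
  (0, 28/5) → C = 28
  (1/3, 0) → C = -2/3
  (0, 0) → C = 0

At the optimal vertex, y = 0 and 6x - 2y = 2.
Solving simultaneously gives x = 1/3, y = 0.

x = 1/3, y = 0, minimum C = -2/3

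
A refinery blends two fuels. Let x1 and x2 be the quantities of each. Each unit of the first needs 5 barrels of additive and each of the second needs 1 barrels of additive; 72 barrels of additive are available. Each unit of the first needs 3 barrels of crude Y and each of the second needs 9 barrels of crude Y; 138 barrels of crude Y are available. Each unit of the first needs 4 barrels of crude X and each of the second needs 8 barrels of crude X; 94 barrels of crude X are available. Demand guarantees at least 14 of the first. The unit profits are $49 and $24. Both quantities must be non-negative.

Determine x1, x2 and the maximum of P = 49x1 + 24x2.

Feasible corners and P = 49x1 + 24x2:
  (72/5, 0) → P = 3528/5
  (14, 0) → P = 686
  (14, 2) → P = 734

x1 = 14, x2 = 2, maximum P = 734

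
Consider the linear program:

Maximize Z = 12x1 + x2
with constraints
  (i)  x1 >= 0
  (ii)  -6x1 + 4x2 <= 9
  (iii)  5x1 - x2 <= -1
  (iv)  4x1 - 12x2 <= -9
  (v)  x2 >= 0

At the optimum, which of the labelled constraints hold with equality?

Extreme points and Z = 12x1 + x2:
  (0, 9/4) → Z = 9/4
  (0, 1) → Z = 1
  (5/14, 39/14) → Z = 99/14

The maximum is at (5/14, 39/14). Substituting into each constraint, equality holds for (ii) and (iii); the remaining constraints have slack.

(ii) and (iii)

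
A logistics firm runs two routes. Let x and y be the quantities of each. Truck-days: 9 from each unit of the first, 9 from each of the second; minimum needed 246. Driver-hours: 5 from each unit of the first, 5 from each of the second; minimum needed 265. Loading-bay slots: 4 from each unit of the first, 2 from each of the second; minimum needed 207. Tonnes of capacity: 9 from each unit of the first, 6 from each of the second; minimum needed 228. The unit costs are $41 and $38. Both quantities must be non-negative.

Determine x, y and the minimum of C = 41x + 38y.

Feasible corners and C = 41x + 38y:
  (0, 207/2) → C = 3933
  (53, 0) → C = 2173
  (101/2, 5/2) → C = 4331/2
The feasible region is unbounded (it extends along (0, 1), (1, 0)), but C strictly increases along every unbounded feasible direction, so there is no improving ray and the minimum is attained at a vertex.

At the optimal vertex, 5x + 5y = 265 and 4x + 2y = 207.
Solving simultaneously gives x = 101/2, y = 5/2.

x = 101/2, y = 5/2, minimum C = 4331/2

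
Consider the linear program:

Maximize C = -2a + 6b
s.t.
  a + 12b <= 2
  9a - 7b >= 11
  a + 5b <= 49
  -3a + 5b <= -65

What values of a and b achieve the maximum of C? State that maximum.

a = 790/41, b = -59/41, maximum C = -1934/41

Feasible corners and C = -2a + 6b:
  (578/7, -47/7) → C = -1438/7
  (790/41, -59/41) → C = -1934/41
  (-50/3, -23) → C = -314/3
The feasible region is unbounded (it extends along (5, -1), (-7, -9)), but C strictly decreases along every unbounded feasible direction, so there is no improving ray and the maximum is attained at a vertex.

The binding constraints are a + 12b = 2 and -3a + 5b = -65.
Solving simultaneously gives a = 790/41, b = -59/41.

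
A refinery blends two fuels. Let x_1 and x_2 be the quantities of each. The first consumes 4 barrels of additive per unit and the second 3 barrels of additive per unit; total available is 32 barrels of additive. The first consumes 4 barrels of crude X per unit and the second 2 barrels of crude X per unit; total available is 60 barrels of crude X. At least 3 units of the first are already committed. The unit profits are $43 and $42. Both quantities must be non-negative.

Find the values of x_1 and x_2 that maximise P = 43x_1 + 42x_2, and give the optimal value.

Extreme points and P = 43x_1 + 42x_2:
  (8, 0) → P = 344
  (3, 0) → P = 129
  (3, 20/3) → P = 409

x_1 = 3, x_2 = 20/3, maximum P = 409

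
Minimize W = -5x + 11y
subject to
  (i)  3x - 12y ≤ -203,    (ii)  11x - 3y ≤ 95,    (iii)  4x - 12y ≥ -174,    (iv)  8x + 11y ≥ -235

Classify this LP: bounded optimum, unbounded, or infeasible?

The boundaries 3x - 12y = -203 and 11x - 3y = 95 meet at (583/41, 2518/123), but that point violates 4x - 12y ≥ -174. Every candidate vertex is excluded by some other constraint, so the feasible region is empty.

infeasible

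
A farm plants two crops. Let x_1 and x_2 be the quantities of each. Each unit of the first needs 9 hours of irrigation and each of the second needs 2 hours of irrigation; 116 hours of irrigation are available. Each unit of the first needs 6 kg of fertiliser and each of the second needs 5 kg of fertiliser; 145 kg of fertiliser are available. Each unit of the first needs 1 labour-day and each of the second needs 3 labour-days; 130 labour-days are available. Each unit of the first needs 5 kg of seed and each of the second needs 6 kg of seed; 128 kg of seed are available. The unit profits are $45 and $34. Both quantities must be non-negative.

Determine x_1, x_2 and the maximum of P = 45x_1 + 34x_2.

Corner points and P = 45x_1 + 34x_2:
  (0, 0) → P = 0
  (0, 64/3) → P = 2176/3
  (116/9, 0) → P = 580
  (10, 13) → P = 892

At the optimal vertex, 9x_1 + 2x_2 = 116 and 5x_1 + 6x_2 = 128.
Solving simultaneously gives x_1 = 10, x_2 = 13.

x_1 = 10, x_2 = 13, maximum P = 892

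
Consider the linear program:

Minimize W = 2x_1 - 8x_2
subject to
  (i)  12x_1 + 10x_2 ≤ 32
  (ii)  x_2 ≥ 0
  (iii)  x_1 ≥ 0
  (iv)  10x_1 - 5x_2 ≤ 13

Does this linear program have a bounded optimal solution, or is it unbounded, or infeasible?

bounded optimum

Feasible corners and W = 2x_1 - 8x_2:
  (0, 16/5) → W = -128/5
  (29/16, 41/40) → W = -183/40
  (0, 0) → W = 0
  (13/10, 0) → W = 13/5
The feasible region has finitely many vertices and no improving ray; the minimum is -128/5 at (0, 16/5).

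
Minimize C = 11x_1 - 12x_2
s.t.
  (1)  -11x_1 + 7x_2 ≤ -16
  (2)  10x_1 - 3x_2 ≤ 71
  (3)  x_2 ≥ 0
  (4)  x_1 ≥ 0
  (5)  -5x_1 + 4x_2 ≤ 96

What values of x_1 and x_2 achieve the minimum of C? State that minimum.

Vertices and C = 11x_1 - 12x_2:
  (449/37, 621/37) → C = -2513/37
  (16/11, 0) → C = 16
  (71/10, 0) → C = 781/10

x_1 = 449/37, x_2 = 621/37, minimum C = -2513/37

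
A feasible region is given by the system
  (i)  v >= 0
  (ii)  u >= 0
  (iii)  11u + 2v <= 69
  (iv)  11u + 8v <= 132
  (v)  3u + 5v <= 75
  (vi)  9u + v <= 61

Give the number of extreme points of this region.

Pairwise boundary intersections that survive every other constraint:
  (0, 0)
  (69/11, 0)
  (0, 15)
  (48/11, 21/2)
  (60/31, 429/31)

5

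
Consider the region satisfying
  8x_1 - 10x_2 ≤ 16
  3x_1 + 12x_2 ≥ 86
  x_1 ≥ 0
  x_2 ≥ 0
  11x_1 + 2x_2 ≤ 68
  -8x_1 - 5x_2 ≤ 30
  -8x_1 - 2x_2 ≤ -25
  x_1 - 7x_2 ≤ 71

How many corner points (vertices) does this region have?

Of the 28 pairwise boundary intersections, those satisfying every inequality are:
  (46/9, 53/9)
  (64/45, 613/90)
  (0, 34)
  (0, 25/2)

4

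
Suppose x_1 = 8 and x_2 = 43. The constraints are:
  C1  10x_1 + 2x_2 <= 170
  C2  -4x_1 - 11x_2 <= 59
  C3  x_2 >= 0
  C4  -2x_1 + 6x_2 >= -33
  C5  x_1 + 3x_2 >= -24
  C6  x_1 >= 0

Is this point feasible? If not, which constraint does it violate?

feasible

C1: 166 ≤ 170 ✓
C2: -505 ≤ 59 ✓
C3: 43 ≥ 0 ✓
C4: 242 ≥ -33 ✓
C5: 137 ≥ -24 ✓
C6: 8 ≥ 0 ✓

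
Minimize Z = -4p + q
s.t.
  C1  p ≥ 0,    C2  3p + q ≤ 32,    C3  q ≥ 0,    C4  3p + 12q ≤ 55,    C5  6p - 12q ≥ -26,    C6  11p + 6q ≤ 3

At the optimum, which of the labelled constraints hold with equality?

Vertices and Z = -4p + q:
  (0, 0) → Z = 0
  (0, 1/2) → Z = 1/2
  (3/11, 0) → Z = -12/11

The minimum is at (3/11, 0). Substituting into each constraint, equality holds for C3 and C6; the remaining constraints have slack.

C3 and C6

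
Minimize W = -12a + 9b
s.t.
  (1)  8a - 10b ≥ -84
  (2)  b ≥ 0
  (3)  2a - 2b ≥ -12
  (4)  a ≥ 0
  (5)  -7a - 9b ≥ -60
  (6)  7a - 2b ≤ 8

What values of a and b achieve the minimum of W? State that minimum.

Feasible corners and W = -12a + 9b:
  (0, 0) → W = 0
  (8/7, 0) → W = -96/7
  (0, 6) → W = 54
  (3/8, 51/8) → W = 423/8
  (192/77, 52/11) → W = 972/77

a = 8/7, b = 0, minimum W = -96/7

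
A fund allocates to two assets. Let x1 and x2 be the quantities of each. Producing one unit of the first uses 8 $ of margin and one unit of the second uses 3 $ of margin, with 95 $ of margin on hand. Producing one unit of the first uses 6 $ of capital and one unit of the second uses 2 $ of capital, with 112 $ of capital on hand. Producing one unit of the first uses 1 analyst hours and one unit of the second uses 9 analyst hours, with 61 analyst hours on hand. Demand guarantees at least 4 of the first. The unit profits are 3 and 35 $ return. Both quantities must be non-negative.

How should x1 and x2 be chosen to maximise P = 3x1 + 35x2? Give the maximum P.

x1 = 4, x2 = 19/3, maximum P = 701/3

Feasible corners and P = 3x1 + 35x2:
  (95/8, 0) → P = 285/8
  (4, 0) → P = 12
  (224/23, 131/23) → P = 5257/23
  (4, 19/3) → P = 701/3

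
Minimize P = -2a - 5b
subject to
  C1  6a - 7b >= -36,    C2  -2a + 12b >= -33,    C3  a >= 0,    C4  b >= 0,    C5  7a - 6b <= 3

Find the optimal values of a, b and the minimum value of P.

Extreme points and P = -2a - 5b:
  (0, 36/7) → P = -180/7
  (237/13, 270/13) → P = -1824/13
  (0, 0) → P = 0
  (3/7, 0) → P = -6/7

The binding constraints are 6a - 7b = -36 and 7a - 6b = 3.
Solving simultaneously gives a = 237/13, b = 270/13.

a = 237/13, b = 270/13, minimum P = -1824/13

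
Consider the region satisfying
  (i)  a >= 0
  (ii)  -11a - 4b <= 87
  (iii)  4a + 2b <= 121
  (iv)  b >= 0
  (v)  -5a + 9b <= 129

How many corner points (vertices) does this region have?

Of the 10 pairwise boundary intersections, those satisfying every inequality are:
  (0, 0)
  (0, 43/3)
  (121/4, 0)
  (831/46, 1121/46)

4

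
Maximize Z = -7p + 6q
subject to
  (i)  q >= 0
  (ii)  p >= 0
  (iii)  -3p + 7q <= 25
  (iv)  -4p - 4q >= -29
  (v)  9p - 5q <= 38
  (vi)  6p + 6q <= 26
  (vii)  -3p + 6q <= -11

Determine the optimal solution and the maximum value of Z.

p = 11/3, q = 0, maximum Z = -77/3

Feasible corners and Z = -7p + 6q:
  (38/9, 0) → Z = -266/9
  (11/3, 0) → Z = -77/3
  (179/42, 1/14) → Z = -1235/42
  (37/9, 2/9) → Z = -247/9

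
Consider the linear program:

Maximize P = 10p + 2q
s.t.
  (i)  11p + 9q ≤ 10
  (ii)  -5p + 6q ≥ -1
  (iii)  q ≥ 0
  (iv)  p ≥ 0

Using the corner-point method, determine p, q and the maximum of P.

p = 23/37, q = 13/37, maximum P = 256/37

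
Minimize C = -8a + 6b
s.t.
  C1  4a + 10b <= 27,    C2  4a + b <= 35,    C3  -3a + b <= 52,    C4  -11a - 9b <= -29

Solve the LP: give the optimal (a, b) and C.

Feasible corners and C = -8a + 6b:
  (323/36, -8/9) → C = -694/9
  (47/74, 181/74) → C = 355/37
  (286/25, -269/25) → C = -3902/25

a = 286/25, b = -269/25, minimum C = -3902/25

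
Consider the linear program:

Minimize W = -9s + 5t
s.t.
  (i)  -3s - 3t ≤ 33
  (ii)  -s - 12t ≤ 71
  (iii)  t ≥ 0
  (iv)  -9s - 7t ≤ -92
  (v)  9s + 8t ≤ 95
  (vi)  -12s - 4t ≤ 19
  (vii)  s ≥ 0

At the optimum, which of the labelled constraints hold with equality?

(iii) and (v)

Corner points and W = -9s + 5t:
  (92/9, 0) → W = -92
  (95/9, 0) → W = -95
  (71/9, 3) → W = -56

The minimum is at (95/9, 0). Substituting into each constraint, equality holds for (iii) and (v); the remaining constraints have slack.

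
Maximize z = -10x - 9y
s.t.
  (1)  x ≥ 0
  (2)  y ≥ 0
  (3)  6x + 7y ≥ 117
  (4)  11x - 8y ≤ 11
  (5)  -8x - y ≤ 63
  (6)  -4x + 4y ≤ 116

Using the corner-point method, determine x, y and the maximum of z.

x = 0, y = 117/7, maximum z = -1053/7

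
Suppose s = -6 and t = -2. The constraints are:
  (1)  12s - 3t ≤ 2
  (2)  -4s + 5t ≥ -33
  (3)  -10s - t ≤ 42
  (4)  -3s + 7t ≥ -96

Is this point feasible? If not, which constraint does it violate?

not feasible — violates (3)

Constraint (3): -10s - t = 62, which is not ≤ 42. All other constraints are satisfied.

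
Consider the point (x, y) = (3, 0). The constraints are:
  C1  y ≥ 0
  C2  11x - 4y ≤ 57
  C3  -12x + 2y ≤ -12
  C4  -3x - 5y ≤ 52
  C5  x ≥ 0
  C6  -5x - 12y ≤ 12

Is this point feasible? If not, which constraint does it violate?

C1: 0 ≥ 0 ✓
C2: 33 ≤ 57 ✓
C3: -36 ≤ -12 ✓
C4: -9 ≤ 52 ✓
C5: 3 ≥ 0 ✓
C6: -15 ≤ 12 ✓

feasible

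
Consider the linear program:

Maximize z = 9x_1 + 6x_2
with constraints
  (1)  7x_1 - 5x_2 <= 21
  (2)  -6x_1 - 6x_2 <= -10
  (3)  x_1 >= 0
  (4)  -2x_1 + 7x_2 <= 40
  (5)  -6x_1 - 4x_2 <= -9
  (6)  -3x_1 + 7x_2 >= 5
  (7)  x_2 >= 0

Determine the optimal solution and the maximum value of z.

Feasible corners and z = 9x_1 + 6x_2:
  (347/39, 322/39) → z = 1685/13
  (86/17, 49/17) → z = 1068/17
  (0, 40/7) → z = 240/7
  (0, 9/4) → z = 27/2
  (43/54, 19/18) → z = 27/2

At the optimal vertex, 7x_1 - 5x_2 = 21 and -2x_1 + 7x_2 = 40.
Solving simultaneously gives x_1 = 347/39, x_2 = 322/39.

x_1 = 347/39, x_2 = 322/39, maximum z = 1685/13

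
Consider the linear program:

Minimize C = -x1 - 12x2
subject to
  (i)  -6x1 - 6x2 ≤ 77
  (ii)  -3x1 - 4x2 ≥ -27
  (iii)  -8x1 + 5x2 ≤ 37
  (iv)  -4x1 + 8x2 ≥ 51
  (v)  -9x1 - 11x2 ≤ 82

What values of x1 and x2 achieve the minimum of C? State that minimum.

x1 = -13/47, x2 = 327/47, minimum C = -3911/47

Corner points and C = -x1 - 12x2:
  (-13/47, 327/47) → C = -3911/47
  (3/10, 261/40) → C = -393/5
  (-41/44, 65/11) → C = -3079/44

The binding constraints are -3x1 - 4x2 = -27 and -8x1 + 5x2 = 37.
Solving simultaneously gives x1 = -13/47, x2 = 327/47.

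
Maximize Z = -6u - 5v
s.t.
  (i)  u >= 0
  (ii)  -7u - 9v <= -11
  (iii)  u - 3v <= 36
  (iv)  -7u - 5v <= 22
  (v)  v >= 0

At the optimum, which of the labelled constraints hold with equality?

(i) and (ii)

Corner points and Z = -6u - 5v:
  (0, 11/9) → Z = -55/9
  (11/7, 0) → Z = -66/7
  (36, 0) → Z = -216
The feasible region is unbounded (it extends along (0, 1), (3, 1)), but Z strictly decreases along every unbounded feasible direction, so there is no improving ray and the maximum is attained at a vertex.

The maximum is at (0, 11/9). Substituting into each constraint, equality holds for (i) and (ii); the remaining constraints have slack.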